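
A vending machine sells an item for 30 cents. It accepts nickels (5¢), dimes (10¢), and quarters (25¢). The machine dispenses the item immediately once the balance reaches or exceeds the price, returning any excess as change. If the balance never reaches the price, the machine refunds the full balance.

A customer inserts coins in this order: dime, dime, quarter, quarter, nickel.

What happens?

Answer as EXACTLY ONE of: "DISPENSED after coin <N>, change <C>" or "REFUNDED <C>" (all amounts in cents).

Price: 30¢
Coin 1 (dime, 10¢): balance = 10¢
Coin 2 (dime, 10¢): balance = 20¢
Coin 3 (quarter, 25¢): balance = 45¢
  → balance >= price → DISPENSE, change = 45 - 30 = 15¢

Answer: DISPENSED after coin 3, change 15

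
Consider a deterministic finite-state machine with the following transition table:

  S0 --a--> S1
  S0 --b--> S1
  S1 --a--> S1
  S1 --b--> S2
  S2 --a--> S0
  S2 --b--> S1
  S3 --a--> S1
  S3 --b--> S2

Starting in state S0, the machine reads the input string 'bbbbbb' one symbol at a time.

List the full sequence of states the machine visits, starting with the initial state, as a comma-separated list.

Answer: S0, S1, S2, S1, S2, S1, S2

Derivation:
Start: S0
  read 'b': S0 --b--> S1
  read 'b': S1 --b--> S2
  read 'b': S2 --b--> S1
  read 'b': S1 --b--> S2
  read 'b': S2 --b--> S1
  read 'b': S1 --b--> S2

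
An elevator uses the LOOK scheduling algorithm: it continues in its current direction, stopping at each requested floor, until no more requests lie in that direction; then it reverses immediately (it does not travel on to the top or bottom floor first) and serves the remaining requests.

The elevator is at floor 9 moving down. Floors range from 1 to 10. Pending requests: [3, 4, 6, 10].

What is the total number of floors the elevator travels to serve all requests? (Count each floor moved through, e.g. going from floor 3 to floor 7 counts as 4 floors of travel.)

Start at floor 9 moving down, LOOK stop order: [6, 4, 3, 10]
  9 → 6: |6-9| = 3, total = 3
  6 → 4: |4-6| = 2, total = 5
  4 → 3: |3-4| = 1, total = 6
  3 → 10: |10-3| = 7, total = 13

Answer: 13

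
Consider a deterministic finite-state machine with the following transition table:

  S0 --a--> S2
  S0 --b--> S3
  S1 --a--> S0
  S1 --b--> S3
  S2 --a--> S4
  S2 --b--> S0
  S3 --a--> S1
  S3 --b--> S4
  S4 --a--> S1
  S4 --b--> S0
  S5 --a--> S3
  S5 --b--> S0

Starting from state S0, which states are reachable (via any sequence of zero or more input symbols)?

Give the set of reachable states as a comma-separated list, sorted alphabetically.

BFS from S0:
  visit S0: S0--a-->S2 (new), S0--b-->S3 (new)
  visit S2: S2--a-->S4 (new), S2--b-->S0 (seen)
  visit S3: S3--a-->S1 (new), S3--b-->S4 (seen)
  visit S4: S4--a-->S1 (seen), S4--b-->S0 (seen)
  visit S1: S1--a-->S0 (seen), S1--b-->S3 (seen)

Answer: S0, S1, S2, S3, S4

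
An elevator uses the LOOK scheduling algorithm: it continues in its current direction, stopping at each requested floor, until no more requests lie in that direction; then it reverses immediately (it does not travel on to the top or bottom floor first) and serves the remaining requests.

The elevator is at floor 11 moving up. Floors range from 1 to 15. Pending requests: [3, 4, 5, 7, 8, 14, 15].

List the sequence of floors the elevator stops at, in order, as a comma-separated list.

Current: 11, moving UP
Serve above first (ascending): [14, 15]
Then reverse, serve below (descending): [8, 7, 5, 4, 3]

Answer: 14, 15, 8, 7, 5, 4, 3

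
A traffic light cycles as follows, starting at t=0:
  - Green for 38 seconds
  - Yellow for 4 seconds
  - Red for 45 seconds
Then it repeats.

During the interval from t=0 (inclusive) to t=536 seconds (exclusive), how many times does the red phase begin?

Cycle = 38+4+45 = 87s
red phase starts at t = k*87 + 42 for k=0,1,2,...
Need k*87+42 < 536 → k < 5.678
k ∈ {0, ..., 5} → 6 starts

Answer: 6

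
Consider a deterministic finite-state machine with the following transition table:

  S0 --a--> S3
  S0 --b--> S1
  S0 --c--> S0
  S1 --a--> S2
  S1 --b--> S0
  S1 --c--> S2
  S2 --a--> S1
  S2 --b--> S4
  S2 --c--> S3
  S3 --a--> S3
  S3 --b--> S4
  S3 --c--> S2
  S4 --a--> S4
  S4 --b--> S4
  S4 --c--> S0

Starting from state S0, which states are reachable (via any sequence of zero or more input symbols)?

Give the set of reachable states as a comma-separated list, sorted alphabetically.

BFS from S0:
  visit S0: S0--a-->S3 (new), S0--b-->S1 (new), S0--c-->S0 (seen)
  visit S3: S3--a-->S3 (seen), S3--b-->S4 (new), S3--c-->S2 (new)
  visit S1: S1--a-->S2 (seen), S1--b-->S0 (seen), S1--c-->S2 (seen)
  visit S4: S4--a-->S4 (seen), S4--b-->S4 (seen), S4--c-->S0 (seen)
  visit S2: S2--a-->S1 (seen), S2--b-->S4 (seen), S2--c-->S3 (seen)

Answer: S0, S1, S2, S3, S4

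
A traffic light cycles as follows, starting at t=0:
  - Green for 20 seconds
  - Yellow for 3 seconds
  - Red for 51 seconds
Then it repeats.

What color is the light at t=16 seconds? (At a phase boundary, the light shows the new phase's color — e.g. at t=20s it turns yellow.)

Answer: green

Derivation:
Cycle length = 20 + 3 + 51 = 74s
t = 16, phase_t = 16 mod 74 = 16
16 < 20 (green end) → GREEN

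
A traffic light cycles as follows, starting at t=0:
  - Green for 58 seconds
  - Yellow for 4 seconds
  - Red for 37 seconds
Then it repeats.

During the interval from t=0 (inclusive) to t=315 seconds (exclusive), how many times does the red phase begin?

Cycle = 58+4+37 = 99s
red phase starts at t = k*99 + 62 for k=0,1,2,...
Need k*99+62 < 315 → k < 2.556
k ∈ {0, ..., 2} → 3 starts

Answer: 3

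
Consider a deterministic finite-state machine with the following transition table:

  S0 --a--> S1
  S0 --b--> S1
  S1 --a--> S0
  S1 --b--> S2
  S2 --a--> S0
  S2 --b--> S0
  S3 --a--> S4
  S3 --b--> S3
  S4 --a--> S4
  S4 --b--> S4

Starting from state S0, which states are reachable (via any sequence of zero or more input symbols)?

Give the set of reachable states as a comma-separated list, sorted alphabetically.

Answer: S0, S1, S2

Derivation:
BFS from S0:
  visit S0: S0--a-->S1 (new), S0--b-->S1 (seen)
  visit S1: S1--a-->S0 (seen), S1--b-->S2 (new)
  visit S2: S2--a-->S0 (seen), S2--b-->S0 (seen)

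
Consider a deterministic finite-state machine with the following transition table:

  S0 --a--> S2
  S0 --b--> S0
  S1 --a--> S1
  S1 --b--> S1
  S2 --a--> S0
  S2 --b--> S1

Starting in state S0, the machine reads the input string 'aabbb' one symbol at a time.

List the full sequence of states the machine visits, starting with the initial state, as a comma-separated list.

Start: S0
  read 'a': S0 --a--> S2
  read 'a': S2 --a--> S0
  read 'b': S0 --b--> S0
  read 'b': S0 --b--> S0
  read 'b': S0 --b--> S0

Answer: S0, S2, S0, S0, S0, S0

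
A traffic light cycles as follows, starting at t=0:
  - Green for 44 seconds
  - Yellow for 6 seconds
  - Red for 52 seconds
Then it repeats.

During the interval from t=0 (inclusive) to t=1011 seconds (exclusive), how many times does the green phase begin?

Cycle = 44+6+52 = 102s
green phase starts at t = k*102 + 0 for k=0,1,2,...
Need k*102+0 < 1011 → k < 9.912
k ∈ {0, ..., 9} → 10 starts

Answer: 10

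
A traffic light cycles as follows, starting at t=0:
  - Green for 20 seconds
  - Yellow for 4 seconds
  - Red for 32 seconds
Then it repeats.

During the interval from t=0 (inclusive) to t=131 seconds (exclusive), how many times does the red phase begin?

Answer: 2

Derivation:
Cycle = 20+4+32 = 56s
red phase starts at t = k*56 + 24 for k=0,1,2,...
Need k*56+24 < 131 → k < 1.911
k ∈ {0, ..., 1} → 2 starts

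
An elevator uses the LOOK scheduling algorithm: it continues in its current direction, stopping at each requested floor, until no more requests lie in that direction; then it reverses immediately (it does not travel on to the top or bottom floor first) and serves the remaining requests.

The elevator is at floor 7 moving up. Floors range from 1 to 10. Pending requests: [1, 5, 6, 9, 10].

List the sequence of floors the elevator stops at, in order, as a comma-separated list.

Answer: 9, 10, 6, 5, 1

Derivation:
Current: 7, moving UP
Serve above first (ascending): [9, 10]
Then reverse, serve below (descending): [6, 5, 1]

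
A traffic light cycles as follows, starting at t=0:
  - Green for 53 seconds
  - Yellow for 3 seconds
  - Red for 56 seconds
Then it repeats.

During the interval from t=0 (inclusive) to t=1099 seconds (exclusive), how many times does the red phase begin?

Cycle = 53+3+56 = 112s
red phase starts at t = k*112 + 56 for k=0,1,2,...
Need k*112+56 < 1099 → k < 9.312
k ∈ {0, ..., 9} → 10 starts

Answer: 10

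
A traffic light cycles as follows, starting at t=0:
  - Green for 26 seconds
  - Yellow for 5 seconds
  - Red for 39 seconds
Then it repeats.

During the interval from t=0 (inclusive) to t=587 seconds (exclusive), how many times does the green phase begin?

Answer: 9

Derivation:
Cycle = 26+5+39 = 70s
green phase starts at t = k*70 + 0 for k=0,1,2,...
Need k*70+0 < 587 → k < 8.386
k ∈ {0, ..., 8} → 9 starts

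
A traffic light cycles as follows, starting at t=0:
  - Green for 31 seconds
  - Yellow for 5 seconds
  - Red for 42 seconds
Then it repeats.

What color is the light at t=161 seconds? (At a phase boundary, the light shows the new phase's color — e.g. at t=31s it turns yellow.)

Answer: green

Derivation:
Cycle length = 31 + 5 + 42 = 78s
t = 161, phase_t = 161 mod 78 = 5
5 < 31 (green end) → GREEN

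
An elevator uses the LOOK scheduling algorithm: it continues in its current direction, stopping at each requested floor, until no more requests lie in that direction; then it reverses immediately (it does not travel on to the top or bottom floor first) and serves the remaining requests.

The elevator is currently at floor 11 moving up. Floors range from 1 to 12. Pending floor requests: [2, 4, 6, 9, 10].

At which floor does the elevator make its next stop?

Current floor: 11, direction: up
Requests above: []
Requests below: [2, 4, 6, 9, 10]
Moving up but no requests above → reverse; nearest below is max([2, 4, 6, 9, 10]) = 10

Answer: 10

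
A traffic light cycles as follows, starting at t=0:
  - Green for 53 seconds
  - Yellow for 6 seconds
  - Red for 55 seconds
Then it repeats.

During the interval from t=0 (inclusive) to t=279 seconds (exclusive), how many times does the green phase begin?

Cycle = 53+6+55 = 114s
green phase starts at t = k*114 + 0 for k=0,1,2,...
Need k*114+0 < 279 → k < 2.447
k ∈ {0, ..., 2} → 3 starts

Answer: 3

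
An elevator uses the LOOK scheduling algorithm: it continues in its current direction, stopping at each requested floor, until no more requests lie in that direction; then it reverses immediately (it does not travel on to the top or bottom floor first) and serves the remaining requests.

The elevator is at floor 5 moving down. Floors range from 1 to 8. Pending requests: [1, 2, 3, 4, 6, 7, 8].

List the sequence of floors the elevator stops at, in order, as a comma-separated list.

Current: 5, moving DOWN
Serve below first (descending): [4, 3, 2, 1]
Then reverse, serve above (ascending): [6, 7, 8]

Answer: 4, 3, 2, 1, 6, 7, 8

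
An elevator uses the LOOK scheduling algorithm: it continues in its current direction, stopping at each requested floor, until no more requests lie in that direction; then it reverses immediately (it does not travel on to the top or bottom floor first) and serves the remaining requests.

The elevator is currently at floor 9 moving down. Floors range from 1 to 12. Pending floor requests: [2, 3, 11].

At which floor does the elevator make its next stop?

Current floor: 9, direction: down
Requests above: [11]
Requests below: [2, 3]
Moving down and requests lie below → nearest below is max([2, 3]) = 3

Answer: 3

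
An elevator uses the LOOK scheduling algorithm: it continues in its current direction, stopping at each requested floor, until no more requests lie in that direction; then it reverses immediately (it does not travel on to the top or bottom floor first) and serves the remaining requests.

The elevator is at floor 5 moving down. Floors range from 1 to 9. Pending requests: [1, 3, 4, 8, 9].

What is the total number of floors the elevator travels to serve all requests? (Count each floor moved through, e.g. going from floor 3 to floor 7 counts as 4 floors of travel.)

Start at floor 5 moving down, LOOK stop order: [4, 3, 1, 8, 9]
  5 → 4: |4-5| = 1, total = 1
  4 → 3: |3-4| = 1, total = 2
  3 → 1: |1-3| = 2, total = 4
  1 → 8: |8-1| = 7, total = 11
  8 → 9: |9-8| = 1, total = 12

Answer: 12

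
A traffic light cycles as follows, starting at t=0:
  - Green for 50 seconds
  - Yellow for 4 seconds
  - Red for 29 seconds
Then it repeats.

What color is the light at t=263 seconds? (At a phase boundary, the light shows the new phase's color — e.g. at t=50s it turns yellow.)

Answer: green

Derivation:
Cycle length = 50 + 4 + 29 = 83s
t = 263, phase_t = 263 mod 83 = 14
14 < 50 (green end) → GREEN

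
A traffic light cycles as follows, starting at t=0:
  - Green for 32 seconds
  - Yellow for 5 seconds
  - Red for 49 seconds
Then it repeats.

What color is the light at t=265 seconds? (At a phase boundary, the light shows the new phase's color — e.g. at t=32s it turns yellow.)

Cycle length = 32 + 5 + 49 = 86s
t = 265, phase_t = 265 mod 86 = 7
7 < 32 (green end) → GREEN

Answer: green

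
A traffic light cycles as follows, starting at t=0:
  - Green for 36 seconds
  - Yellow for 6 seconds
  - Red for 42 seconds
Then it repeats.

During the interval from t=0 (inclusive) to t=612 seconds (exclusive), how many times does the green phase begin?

Cycle = 36+6+42 = 84s
green phase starts at t = k*84 + 0 for k=0,1,2,...
Need k*84+0 < 612 → k < 7.286
k ∈ {0, ..., 7} → 8 starts

Answer: 8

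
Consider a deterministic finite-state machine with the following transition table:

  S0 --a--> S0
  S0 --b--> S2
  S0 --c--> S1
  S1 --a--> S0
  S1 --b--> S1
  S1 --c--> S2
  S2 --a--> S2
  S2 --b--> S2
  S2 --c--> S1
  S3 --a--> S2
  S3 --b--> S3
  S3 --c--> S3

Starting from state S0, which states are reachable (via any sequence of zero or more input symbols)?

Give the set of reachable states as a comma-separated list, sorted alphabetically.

Answer: S0, S1, S2

Derivation:
BFS from S0:
  visit S0: S0--a-->S0 (seen), S0--b-->S2 (new), S0--c-->S1 (new)
  visit S2: S2--a-->S2 (seen), S2--b-->S2 (seen), S2--c-->S1 (seen)
  visit S1: S1--a-->S0 (seen), S1--b-->S1 (seen), S1--c-->S2 (seen)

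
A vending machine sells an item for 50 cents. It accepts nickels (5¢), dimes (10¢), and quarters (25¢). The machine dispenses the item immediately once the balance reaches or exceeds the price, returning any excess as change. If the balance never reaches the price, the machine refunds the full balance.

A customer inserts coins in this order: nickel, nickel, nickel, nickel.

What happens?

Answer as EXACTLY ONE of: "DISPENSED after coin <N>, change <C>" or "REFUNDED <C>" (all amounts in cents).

Price: 50¢
Coin 1 (nickel, 5¢): balance = 5¢
Coin 2 (nickel, 5¢): balance = 10¢
Coin 3 (nickel, 5¢): balance = 15¢
Coin 4 (nickel, 5¢): balance = 20¢
All coins inserted, balance 20¢ < price 50¢ → REFUND 20¢

Answer: REFUNDED 20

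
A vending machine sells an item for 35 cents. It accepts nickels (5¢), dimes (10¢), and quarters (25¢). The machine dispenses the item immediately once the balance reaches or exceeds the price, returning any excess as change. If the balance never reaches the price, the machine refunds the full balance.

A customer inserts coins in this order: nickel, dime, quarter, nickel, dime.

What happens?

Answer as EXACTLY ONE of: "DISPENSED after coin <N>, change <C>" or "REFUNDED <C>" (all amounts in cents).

Answer: DISPENSED after coin 3, change 5

Derivation:
Price: 35¢
Coin 1 (nickel, 5¢): balance = 5¢
Coin 2 (dime, 10¢): balance = 15¢
Coin 3 (quarter, 25¢): balance = 40¢
  → balance >= price → DISPENSE, change = 40 - 35 = 5¢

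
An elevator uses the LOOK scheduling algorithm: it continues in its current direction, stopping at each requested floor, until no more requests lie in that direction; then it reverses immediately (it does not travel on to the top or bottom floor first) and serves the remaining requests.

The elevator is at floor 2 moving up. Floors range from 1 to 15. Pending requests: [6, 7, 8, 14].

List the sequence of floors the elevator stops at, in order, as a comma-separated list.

Answer: 6, 7, 8, 14

Derivation:
Current: 2, moving UP
Serve above first (ascending): [6, 7, 8, 14]
Then reverse, serve below (descending): []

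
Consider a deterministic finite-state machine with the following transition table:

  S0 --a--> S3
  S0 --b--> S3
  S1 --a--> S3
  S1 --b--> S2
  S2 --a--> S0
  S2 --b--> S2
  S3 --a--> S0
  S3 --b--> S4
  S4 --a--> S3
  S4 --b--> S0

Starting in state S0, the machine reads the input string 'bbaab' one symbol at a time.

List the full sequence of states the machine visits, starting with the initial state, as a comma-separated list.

Start: S0
  read 'b': S0 --b--> S3
  read 'b': S3 --b--> S4
  read 'a': S4 --a--> S3
  read 'a': S3 --a--> S0
  read 'b': S0 --b--> S3

Answer: S0, S3, S4, S3, S0, S3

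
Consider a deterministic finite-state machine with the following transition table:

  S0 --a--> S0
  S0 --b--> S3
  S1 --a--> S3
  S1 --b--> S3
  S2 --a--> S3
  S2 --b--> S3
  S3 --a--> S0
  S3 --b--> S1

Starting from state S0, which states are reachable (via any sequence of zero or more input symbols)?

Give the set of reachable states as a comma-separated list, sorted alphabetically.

Answer: S0, S1, S3

Derivation:
BFS from S0:
  visit S0: S0--a-->S0 (seen), S0--b-->S3 (new)
  visit S3: S3--a-->S0 (seen), S3--b-->S1 (new)
  visit S1: S1--a-->S3 (seen), S1--b-->S3 (seen)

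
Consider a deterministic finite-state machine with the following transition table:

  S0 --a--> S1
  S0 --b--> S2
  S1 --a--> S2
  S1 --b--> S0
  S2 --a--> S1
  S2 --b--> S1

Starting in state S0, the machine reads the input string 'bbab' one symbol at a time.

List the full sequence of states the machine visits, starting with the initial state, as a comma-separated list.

Start: S0
  read 'b': S0 --b--> S2
  read 'b': S2 --b--> S1
  read 'a': S1 --a--> S2
  read 'b': S2 --b--> S1

Answer: S0, S2, S1, S2, S1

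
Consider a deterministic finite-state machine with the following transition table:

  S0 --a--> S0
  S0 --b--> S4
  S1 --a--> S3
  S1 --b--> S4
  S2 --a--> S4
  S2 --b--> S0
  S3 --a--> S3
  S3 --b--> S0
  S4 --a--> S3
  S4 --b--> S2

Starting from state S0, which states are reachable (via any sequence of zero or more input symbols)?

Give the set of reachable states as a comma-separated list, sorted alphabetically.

Answer: S0, S2, S3, S4

Derivation:
BFS from S0:
  visit S0: S0--a-->S0 (seen), S0--b-->S4 (new)
  visit S4: S4--a-->S3 (new), S4--b-->S2 (new)
  visit S3: S3--a-->S3 (seen), S3--b-->S0 (seen)
  visit S2: S2--a-->S4 (seen), S2--b-->S0 (seen)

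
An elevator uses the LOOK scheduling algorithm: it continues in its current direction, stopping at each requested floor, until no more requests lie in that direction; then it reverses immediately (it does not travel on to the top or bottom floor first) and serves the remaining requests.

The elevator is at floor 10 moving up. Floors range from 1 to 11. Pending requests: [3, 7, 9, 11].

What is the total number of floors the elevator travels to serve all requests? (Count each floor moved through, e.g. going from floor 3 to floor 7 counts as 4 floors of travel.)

Start at floor 10 moving up, LOOK stop order: [11, 9, 7, 3]
  10 → 11: |11-10| = 1, total = 1
  11 → 9: |9-11| = 2, total = 3
  9 → 7: |7-9| = 2, total = 5
  7 → 3: |3-7| = 4, total = 9

Answer: 9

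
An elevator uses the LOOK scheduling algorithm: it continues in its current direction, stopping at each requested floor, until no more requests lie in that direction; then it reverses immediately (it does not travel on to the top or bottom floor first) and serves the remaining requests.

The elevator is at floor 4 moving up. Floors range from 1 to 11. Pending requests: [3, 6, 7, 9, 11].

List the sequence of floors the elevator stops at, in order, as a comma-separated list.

Current: 4, moving UP
Serve above first (ascending): [6, 7, 9, 11]
Then reverse, serve below (descending): [3]

Answer: 6, 7, 9, 11, 3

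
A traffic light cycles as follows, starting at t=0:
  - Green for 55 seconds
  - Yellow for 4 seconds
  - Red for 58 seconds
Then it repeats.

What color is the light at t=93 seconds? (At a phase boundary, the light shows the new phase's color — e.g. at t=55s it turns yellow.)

Cycle length = 55 + 4 + 58 = 117s
t = 93, phase_t = 93 mod 117 = 93
93 >= 59 → RED

Answer: red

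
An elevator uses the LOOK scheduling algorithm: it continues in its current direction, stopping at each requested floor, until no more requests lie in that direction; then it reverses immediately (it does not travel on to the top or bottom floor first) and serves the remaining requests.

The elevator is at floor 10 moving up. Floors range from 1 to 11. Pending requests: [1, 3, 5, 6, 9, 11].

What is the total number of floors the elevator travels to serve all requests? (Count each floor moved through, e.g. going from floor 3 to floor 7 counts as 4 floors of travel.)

Start at floor 10 moving up, LOOK stop order: [11, 9, 6, 5, 3, 1]
  10 → 11: |11-10| = 1, total = 1
  11 → 9: |9-11| = 2, total = 3
  9 → 6: |6-9| = 3, total = 6
  6 → 5: |5-6| = 1, total = 7
  5 → 3: |3-5| = 2, total = 9
  3 → 1: |1-3| = 2, total = 11

Answer: 11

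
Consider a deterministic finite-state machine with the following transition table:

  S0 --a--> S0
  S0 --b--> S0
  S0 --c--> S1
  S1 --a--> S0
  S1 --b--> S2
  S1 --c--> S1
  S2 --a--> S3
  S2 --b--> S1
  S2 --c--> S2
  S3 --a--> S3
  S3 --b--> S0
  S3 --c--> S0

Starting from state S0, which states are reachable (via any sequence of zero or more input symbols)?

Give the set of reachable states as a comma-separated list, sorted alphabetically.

Answer: S0, S1, S2, S3

Derivation:
BFS from S0:
  visit S0: S0--a-->S0 (seen), S0--b-->S0 (seen), S0--c-->S1 (new)
  visit S1: S1--a-->S0 (seen), S1--b-->S2 (new), S1--c-->S1 (seen)
  visit S2: S2--a-->S3 (new), S2--b-->S1 (seen), S2--c-->S2 (seen)
  visit S3: S3--a-->S3 (seen), S3--b-->S0 (seen), S3--c-->S0 (seen)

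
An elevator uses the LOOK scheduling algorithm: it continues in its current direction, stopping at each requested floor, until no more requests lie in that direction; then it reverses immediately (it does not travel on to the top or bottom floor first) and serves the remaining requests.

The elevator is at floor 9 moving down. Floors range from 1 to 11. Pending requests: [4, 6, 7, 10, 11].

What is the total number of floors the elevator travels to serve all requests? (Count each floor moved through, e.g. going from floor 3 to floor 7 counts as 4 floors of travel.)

Answer: 12

Derivation:
Start at floor 9 moving down, LOOK stop order: [7, 6, 4, 10, 11]
  9 → 7: |7-9| = 2, total = 2
  7 → 6: |6-7| = 1, total = 3
  6 → 4: |4-6| = 2, total = 5
  4 → 10: |10-4| = 6, total = 11
  10 → 11: |11-10| = 1, total = 12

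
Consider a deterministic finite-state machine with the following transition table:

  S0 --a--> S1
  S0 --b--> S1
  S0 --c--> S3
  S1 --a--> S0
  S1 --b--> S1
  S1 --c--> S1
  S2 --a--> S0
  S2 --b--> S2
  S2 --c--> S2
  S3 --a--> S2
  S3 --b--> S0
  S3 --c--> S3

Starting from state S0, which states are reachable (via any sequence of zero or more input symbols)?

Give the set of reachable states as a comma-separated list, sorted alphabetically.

BFS from S0:
  visit S0: S0--a-->S1 (new), S0--b-->S1 (seen), S0--c-->S3 (new)
  visit S1: S1--a-->S0 (seen), S1--b-->S1 (seen), S1--c-->S1 (seen)
  visit S3: S3--a-->S2 (new), S3--b-->S0 (seen), S3--c-->S3 (seen)
  visit S2: S2--a-->S0 (seen), S2--b-->S2 (seen), S2--c-->S2 (seen)

Answer: S0, S1, S2, S3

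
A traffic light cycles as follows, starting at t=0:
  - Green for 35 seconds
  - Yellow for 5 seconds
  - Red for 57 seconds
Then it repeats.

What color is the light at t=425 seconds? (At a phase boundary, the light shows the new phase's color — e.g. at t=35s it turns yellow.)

Cycle length = 35 + 5 + 57 = 97s
t = 425, phase_t = 425 mod 97 = 37
35 <= 37 < 40 (yellow end) → YELLOW

Answer: yellow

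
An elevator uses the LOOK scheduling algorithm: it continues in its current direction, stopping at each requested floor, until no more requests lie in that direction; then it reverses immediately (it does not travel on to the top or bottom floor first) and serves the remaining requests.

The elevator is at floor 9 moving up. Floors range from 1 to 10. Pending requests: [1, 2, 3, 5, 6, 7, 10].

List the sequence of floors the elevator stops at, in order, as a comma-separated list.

Answer: 10, 7, 6, 5, 3, 2, 1

Derivation:
Current: 9, moving UP
Serve above first (ascending): [10]
Then reverse, serve below (descending): [7, 6, 5, 3, 2, 1]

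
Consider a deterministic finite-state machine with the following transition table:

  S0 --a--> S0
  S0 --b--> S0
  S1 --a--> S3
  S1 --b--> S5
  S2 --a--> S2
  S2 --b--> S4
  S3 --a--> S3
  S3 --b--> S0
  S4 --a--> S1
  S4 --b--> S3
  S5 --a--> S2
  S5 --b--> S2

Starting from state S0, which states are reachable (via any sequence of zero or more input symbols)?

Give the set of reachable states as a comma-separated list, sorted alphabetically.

BFS from S0:
  visit S0: S0--a-->S0 (seen), S0--b-->S0 (seen)

Answer: S0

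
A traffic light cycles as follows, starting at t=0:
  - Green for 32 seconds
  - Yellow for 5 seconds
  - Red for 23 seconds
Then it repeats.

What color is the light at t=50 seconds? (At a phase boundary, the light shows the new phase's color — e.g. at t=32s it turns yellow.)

Answer: red

Derivation:
Cycle length = 32 + 5 + 23 = 60s
t = 50, phase_t = 50 mod 60 = 50
50 >= 37 → RED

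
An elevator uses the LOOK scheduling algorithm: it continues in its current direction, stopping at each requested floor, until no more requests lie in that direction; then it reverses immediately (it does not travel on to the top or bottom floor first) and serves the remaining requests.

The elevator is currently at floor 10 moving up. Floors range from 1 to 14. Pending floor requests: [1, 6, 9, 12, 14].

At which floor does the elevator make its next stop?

Current floor: 10, direction: up
Requests above: [12, 14]
Requests below: [1, 6, 9]
Moving up and requests lie above → nearest above is min([12, 14]) = 12

Answer: 12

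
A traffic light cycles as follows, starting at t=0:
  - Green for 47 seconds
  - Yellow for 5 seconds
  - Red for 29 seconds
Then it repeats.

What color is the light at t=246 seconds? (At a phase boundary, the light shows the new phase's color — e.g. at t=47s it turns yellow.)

Answer: green

Derivation:
Cycle length = 47 + 5 + 29 = 81s
t = 246, phase_t = 246 mod 81 = 3
3 < 47 (green end) → GREEN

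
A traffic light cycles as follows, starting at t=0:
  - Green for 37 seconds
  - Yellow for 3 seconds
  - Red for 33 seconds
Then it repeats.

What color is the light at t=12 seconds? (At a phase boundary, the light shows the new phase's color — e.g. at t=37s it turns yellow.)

Cycle length = 37 + 3 + 33 = 73s
t = 12, phase_t = 12 mod 73 = 12
12 < 37 (green end) → GREEN

Answer: green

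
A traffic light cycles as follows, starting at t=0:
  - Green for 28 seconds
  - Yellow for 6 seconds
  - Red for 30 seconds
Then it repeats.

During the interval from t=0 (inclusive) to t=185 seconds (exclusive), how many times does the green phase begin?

Answer: 3

Derivation:
Cycle = 28+6+30 = 64s
green phase starts at t = k*64 + 0 for k=0,1,2,...
Need k*64+0 < 185 → k < 2.891
k ∈ {0, ..., 2} → 3 starts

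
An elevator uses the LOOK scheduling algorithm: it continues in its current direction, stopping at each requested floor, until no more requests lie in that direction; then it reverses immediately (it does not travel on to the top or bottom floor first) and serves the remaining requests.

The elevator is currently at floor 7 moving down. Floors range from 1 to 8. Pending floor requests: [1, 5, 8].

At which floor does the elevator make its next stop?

Current floor: 7, direction: down
Requests above: [8]
Requests below: [1, 5]
Moving down and requests lie below → nearest below is max([1, 5]) = 5

Answer: 5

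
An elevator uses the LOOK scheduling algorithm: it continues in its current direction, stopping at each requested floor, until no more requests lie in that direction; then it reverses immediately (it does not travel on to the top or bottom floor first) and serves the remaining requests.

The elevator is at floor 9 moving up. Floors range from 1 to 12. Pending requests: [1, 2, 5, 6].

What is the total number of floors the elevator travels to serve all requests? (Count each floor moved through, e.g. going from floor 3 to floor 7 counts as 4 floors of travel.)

Start at floor 9 moving up, LOOK stop order: [6, 5, 2, 1]
  9 → 6: |6-9| = 3, total = 3
  6 → 5: |5-6| = 1, total = 4
  5 → 2: |2-5| = 3, total = 7
  2 → 1: |1-2| = 1, total = 8

Answer: 8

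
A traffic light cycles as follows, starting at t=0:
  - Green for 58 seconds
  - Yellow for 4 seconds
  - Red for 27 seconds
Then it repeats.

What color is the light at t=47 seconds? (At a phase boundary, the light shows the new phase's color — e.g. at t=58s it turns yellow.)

Cycle length = 58 + 4 + 27 = 89s
t = 47, phase_t = 47 mod 89 = 47
47 < 58 (green end) → GREEN

Answer: green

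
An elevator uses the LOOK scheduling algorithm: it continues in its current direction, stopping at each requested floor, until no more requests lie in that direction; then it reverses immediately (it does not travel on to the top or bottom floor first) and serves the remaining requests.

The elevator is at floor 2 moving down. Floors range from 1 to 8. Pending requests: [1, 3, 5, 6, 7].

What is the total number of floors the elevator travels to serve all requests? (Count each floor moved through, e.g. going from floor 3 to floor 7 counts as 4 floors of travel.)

Answer: 7

Derivation:
Start at floor 2 moving down, LOOK stop order: [1, 3, 5, 6, 7]
  2 → 1: |1-2| = 1, total = 1
  1 → 3: |3-1| = 2, total = 3
  3 → 5: |5-3| = 2, total = 5
  5 → 6: |6-5| = 1, total = 6
  6 → 7: |7-6| = 1, total = 7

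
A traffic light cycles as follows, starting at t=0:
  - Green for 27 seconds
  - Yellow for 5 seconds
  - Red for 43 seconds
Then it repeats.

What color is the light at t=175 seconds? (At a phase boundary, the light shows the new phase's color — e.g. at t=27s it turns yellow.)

Answer: green

Derivation:
Cycle length = 27 + 5 + 43 = 75s
t = 175, phase_t = 175 mod 75 = 25
25 < 27 (green end) → GREEN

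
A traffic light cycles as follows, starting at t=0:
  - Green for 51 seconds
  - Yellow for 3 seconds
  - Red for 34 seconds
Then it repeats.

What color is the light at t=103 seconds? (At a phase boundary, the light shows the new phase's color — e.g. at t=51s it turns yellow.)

Answer: green

Derivation:
Cycle length = 51 + 3 + 34 = 88s
t = 103, phase_t = 103 mod 88 = 15
15 < 51 (green end) → GREEN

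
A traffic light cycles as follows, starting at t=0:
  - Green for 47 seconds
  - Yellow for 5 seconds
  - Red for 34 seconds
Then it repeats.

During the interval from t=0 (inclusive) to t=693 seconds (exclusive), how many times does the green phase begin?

Cycle = 47+5+34 = 86s
green phase starts at t = k*86 + 0 for k=0,1,2,...
Need k*86+0 < 693 → k < 8.058
k ∈ {0, ..., 8} → 9 starts

Answer: 9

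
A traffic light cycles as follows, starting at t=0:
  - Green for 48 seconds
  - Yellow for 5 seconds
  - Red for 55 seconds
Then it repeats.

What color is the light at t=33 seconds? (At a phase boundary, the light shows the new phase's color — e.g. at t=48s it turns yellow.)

Answer: green

Derivation:
Cycle length = 48 + 5 + 55 = 108s
t = 33, phase_t = 33 mod 108 = 33
33 < 48 (green end) → GREEN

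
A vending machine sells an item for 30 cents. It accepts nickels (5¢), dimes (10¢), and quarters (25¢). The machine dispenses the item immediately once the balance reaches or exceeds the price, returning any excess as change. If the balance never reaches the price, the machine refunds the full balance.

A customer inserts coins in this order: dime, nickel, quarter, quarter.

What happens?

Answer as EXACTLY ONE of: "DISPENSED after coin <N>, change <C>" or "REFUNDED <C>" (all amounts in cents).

Answer: DISPENSED after coin 3, change 10

Derivation:
Price: 30¢
Coin 1 (dime, 10¢): balance = 10¢
Coin 2 (nickel, 5¢): balance = 15¢
Coin 3 (quarter, 25¢): balance = 40¢
  → balance >= price → DISPENSE, change = 40 - 30 = 10¢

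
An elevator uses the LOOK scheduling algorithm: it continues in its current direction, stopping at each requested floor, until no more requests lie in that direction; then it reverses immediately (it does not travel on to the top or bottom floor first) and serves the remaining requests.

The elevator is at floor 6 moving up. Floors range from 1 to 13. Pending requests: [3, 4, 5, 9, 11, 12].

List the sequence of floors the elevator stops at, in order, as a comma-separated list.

Current: 6, moving UP
Serve above first (ascending): [9, 11, 12]
Then reverse, serve below (descending): [5, 4, 3]

Answer: 9, 11, 12, 5, 4, 3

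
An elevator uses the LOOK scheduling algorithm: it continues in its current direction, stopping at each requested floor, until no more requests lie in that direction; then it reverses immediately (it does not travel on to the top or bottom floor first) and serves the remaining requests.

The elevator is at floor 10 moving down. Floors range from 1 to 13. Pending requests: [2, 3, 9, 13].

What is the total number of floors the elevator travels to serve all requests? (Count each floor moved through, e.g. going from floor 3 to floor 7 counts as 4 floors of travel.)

Answer: 19

Derivation:
Start at floor 10 moving down, LOOK stop order: [9, 3, 2, 13]
  10 → 9: |9-10| = 1, total = 1
  9 → 3: |3-9| = 6, total = 7
  3 → 2: |2-3| = 1, total = 8
  2 → 13: |13-2| = 11, total = 19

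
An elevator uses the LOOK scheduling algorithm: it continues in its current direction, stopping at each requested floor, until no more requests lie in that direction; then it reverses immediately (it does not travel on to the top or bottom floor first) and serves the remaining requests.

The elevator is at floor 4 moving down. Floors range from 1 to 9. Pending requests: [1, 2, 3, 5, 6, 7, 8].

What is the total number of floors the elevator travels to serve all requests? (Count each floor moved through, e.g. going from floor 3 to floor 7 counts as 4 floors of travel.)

Start at floor 4 moving down, LOOK stop order: [3, 2, 1, 5, 6, 7, 8]
  4 → 3: |3-4| = 1, total = 1
  3 → 2: |2-3| = 1, total = 2
  2 → 1: |1-2| = 1, total = 3
  1 → 5: |5-1| = 4, total = 7
  5 → 6: |6-5| = 1, total = 8
  6 → 7: |7-6| = 1, total = 9
  7 → 8: |8-7| = 1, total = 10

Answer: 10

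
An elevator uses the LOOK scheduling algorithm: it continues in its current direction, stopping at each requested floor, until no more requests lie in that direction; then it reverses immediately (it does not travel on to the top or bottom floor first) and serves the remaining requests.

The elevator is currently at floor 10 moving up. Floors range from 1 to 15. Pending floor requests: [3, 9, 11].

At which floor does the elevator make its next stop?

Current floor: 10, direction: up
Requests above: [11]
Requests below: [3, 9]
Moving up and requests lie above → nearest above is min([11]) = 11

Answer: 11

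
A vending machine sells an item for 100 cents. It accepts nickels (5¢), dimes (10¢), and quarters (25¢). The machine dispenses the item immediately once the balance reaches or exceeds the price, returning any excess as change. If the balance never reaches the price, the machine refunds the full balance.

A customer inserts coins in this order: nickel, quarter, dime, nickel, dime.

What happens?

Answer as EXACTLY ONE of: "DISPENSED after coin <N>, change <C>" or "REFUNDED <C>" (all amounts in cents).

Price: 100¢
Coin 1 (nickel, 5¢): balance = 5¢
Coin 2 (quarter, 25¢): balance = 30¢
Coin 3 (dime, 10¢): balance = 40¢
Coin 4 (nickel, 5¢): balance = 45¢
Coin 5 (dime, 10¢): balance = 55¢
All coins inserted, balance 55¢ < price 100¢ → REFUND 55¢

Answer: REFUNDED 55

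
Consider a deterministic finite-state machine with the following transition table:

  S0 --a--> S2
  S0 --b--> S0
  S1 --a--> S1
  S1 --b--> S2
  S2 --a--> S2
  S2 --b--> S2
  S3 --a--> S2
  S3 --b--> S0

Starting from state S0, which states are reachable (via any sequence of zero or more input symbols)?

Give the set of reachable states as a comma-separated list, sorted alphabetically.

BFS from S0:
  visit S0: S0--a-->S2 (new), S0--b-->S0 (seen)
  visit S2: S2--a-->S2 (seen), S2--b-->S2 (seen)

Answer: S0, S2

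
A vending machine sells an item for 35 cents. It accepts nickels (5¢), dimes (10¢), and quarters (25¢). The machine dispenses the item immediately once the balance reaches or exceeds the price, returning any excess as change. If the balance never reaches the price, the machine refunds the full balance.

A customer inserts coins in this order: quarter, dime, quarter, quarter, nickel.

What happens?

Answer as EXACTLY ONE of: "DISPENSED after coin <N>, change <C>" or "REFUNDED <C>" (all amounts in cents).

Answer: DISPENSED after coin 2, change 0

Derivation:
Price: 35¢
Coin 1 (quarter, 25¢): balance = 25¢
Coin 2 (dime, 10¢): balance = 35¢
  → balance >= price → DISPENSE, change = 35 - 35 = 0¢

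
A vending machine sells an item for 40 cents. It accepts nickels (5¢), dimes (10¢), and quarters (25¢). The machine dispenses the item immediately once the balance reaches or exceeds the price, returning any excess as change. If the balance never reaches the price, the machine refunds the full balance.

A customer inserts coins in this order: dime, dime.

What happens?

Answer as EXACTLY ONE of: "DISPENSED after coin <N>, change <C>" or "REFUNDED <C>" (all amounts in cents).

Answer: REFUNDED 20

Derivation:
Price: 40¢
Coin 1 (dime, 10¢): balance = 10¢
Coin 2 (dime, 10¢): balance = 20¢
All coins inserted, balance 20¢ < price 40¢ → REFUND 20¢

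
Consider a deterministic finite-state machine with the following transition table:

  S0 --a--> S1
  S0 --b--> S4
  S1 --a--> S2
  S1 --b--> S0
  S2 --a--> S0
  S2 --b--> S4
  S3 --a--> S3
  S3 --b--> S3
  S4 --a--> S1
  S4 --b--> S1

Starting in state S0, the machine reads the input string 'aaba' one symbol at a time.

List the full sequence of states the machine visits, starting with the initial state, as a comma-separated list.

Start: S0
  read 'a': S0 --a--> S1
  read 'a': S1 --a--> S2
  read 'b': S2 --b--> S4
  read 'a': S4 --a--> S1

Answer: S0, S1, S2, S4, S1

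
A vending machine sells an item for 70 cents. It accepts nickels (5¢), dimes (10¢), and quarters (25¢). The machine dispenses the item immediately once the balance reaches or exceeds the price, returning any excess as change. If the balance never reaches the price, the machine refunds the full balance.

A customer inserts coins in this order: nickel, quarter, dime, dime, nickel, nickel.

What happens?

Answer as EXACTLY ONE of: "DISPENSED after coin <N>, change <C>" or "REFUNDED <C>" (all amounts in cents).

Answer: REFUNDED 60

Derivation:
Price: 70¢
Coin 1 (nickel, 5¢): balance = 5¢
Coin 2 (quarter, 25¢): balance = 30¢
Coin 3 (dime, 10¢): balance = 40¢
Coin 4 (dime, 10¢): balance = 50¢
Coin 5 (nickel, 5¢): balance = 55¢
Coin 6 (nickel, 5¢): balance = 60¢
All coins inserted, balance 60¢ < price 70¢ → REFUND 60¢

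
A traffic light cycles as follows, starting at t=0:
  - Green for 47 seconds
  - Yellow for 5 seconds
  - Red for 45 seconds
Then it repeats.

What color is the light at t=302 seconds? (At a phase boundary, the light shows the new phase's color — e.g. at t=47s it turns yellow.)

Answer: green

Derivation:
Cycle length = 47 + 5 + 45 = 97s
t = 302, phase_t = 302 mod 97 = 11
11 < 47 (green end) → GREEN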